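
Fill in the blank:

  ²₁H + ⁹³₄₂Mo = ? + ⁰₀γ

Tc-95

Conserve mass number: 2 + 93 = A + 0, so A = 95.
Conserve atomic number: 1 + 42 = Z + 0, so Z = 43.
Z = 43 is technetium, so the species is ⁹⁵₄₃Tc.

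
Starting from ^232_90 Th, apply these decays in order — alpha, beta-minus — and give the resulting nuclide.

Start: (A, Z) = (232, 90).
After α: (228, 88).
After β⁻: (228, 89).
Z = 89 is actinium.

Ac-228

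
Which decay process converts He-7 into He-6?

ΔA = 6 − 7 = -1; ΔZ = 2 − 2 = +0.
A drops by 1 with Z unchanged — a neutron was emitted.

neutron emission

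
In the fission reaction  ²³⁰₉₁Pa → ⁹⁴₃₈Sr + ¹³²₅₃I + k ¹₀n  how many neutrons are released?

4

Conserve mass number: 230 = 94 + 132 + k, so k = 230 − 226 = 4.
Check atomic number: 91 = 38 + 53 + 0 = 91. ✓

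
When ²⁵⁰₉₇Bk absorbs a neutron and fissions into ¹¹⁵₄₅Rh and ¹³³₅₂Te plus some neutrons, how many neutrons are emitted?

Conserve mass number: 251 = 115 + 133 + k, so k = 251 − 248 = 3.
Check atomic number: 97 = 45 + 52 + 0 = 97. ✓

3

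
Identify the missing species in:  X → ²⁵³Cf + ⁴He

Conserve mass number: A = 253 + 4, so A = 257.
Conserve atomic number: Z = 98 + 2, so Z = 100.
Z = 100 is fermium, so the species is ²⁵⁷Fm.

Fm-257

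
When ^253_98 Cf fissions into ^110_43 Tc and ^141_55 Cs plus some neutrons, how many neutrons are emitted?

Conserve mass number: 253 = 110 + 141 + k, so k = 253 − 251 = 2.
Check atomic number: 98 = 43 + 55 + 0 = 98. ✓

2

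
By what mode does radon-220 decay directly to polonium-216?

ΔA = 216 − 220 = -4; ΔZ = 84 − 86 = -2.
A drops by 4 and Z drops by 2 — the signature of alpha emission.

alpha decay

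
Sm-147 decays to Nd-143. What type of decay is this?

alpha decay

ΔA = 143 − 147 = -4; ΔZ = 60 − 62 = -2.
A drops by 4 and Z drops by 2 — the signature of alpha emission.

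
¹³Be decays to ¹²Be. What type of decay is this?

ΔA = 12 − 13 = -1; ΔZ = 4 − 4 = +0.
A drops by 1 with Z unchanged — a neutron was emitted.

neutron emission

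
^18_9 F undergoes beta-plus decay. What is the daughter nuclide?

O-18

Beta-plus decay: mass number changes by +0, atomic number by -1.
A: 18 = 18; Z: 9 − 1 = 8.
Z = 8 is oxygen, so the daughter is ^18_8 O.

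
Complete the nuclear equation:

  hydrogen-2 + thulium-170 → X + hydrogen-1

Tm-171

Conserve mass number: 2 + 170 = A + 1, so A = 171.
Conserve atomic number: 1 + 69 = Z + 1, so Z = 69.
Z = 69 is thulium, so the species is thulium-171.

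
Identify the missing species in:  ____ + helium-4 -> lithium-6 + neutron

triton

Conserve mass number: A + 4 = 6 + 1, so A = 3.
Conserve atomic number: Z + 2 = 3 + 0, so Z = 1.
A = 3 and Z = 1 is hydrogen-3 — a triton.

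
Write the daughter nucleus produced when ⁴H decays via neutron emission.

H-3

Neutron emission: mass number changes by -1, atomic number by +0.
A: 4 − 1 = 3; Z: 1 = 1.
Z = 1 is hydrogen, so the daughter is ³H.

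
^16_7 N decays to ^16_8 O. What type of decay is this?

beta-minus decay

ΔA = 16 − 16 = 0; ΔZ = 8 − 7 = +1.
A is unchanged and Z rises by 1 — a neutron has become a proton (β⁻ decay).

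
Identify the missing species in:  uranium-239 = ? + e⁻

Conserve mass number: 239 = A + 0, so A = 239.
Conserve atomic number: 92 = Z − 1, so Z = 93.
Z = 93 is neptunium, so the species is neptunium-239.

Np-239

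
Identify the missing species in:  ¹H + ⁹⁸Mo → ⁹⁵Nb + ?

Conserve mass number: 1 + 98 = 95 + A, so A = 4.
Conserve atomic number: 1 + 42 = 41 + Z, so Z = 2.
A = 4 and Z = 2 is ⁴He — an alpha particle.

alpha particle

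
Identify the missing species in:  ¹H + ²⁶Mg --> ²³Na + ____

Conserve mass number: 1 + 26 = 23 + A, so A = 4.
Conserve atomic number: 1 + 12 = 11 + Z, so Z = 2.
A = 4 and Z = 2 is ⁴He — an alpha particle.

alpha particle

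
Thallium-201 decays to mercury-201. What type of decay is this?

ΔA = 201 − 201 = 0; ΔZ = 80 − 81 = -1.
A is unchanged and Z drops by 1 — a proton has become a neutron (β⁺ emission or electron capture).

beta-plus decay or electron capture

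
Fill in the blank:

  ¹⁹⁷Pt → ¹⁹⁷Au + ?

Conserve mass number: 197 = 197 + A, so A = 0.
Conserve atomic number: 78 = 79 + Z, so Z = -1.
A = 0 and Z = -1 is e⁻ — a beta-minus particle.

beta-minus particle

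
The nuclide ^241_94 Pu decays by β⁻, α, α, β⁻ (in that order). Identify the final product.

U-233

Start: (A, Z) = (241, 94).
After β⁻: (241, 95).
After α: (237, 93).
After α: (233, 91).
After β⁻: (233, 92).
Z = 92 is uranium.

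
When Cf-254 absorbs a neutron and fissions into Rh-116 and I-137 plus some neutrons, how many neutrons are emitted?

Conserve mass number: 255 = 116 + 137 + k, so k = 255 − 253 = 2.
Check atomic number: 98 = 45 + 53 + 0 = 98. ✓

2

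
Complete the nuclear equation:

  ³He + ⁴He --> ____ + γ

Conserve mass number: 3 + 4 = A + 0, so A = 7.
Conserve atomic number: 2 + 2 = Z + 0, so Z = 4.
Z = 4 is beryllium, so the species is ⁷Be.

Be-7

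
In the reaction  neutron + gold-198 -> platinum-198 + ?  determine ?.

Conserve mass number: 1 + 198 = 198 + A, so A = 1.
Conserve atomic number: 0 + 79 = 78 + Z, so Z = 1.
A = 1 and Z = 1 is hydrogen-1 — a proton.

proton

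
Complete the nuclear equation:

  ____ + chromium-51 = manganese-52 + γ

Conserve mass number: A + 51 = 52 + 0, so A = 1.
Conserve atomic number: Z + 24 = 25 + 0, so Z = 1.
A = 1 and Z = 1 is hydrogen-1 — a proton.

proton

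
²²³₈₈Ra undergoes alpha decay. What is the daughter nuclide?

Rn-219

Alpha decay: mass number changes by -4, atomic number by -2.
A: 223 − 4 = 219; Z: 88 − 2 = 86.
Z = 86 is radon, so the daughter is ²¹⁹₈₆Rn.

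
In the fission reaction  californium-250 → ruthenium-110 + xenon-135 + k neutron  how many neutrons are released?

Conserve mass number: 250 = 110 + 135 + k, so k = 250 − 245 = 5.
Check atomic number: 98 = 44 + 54 + 0 = 98. ✓

5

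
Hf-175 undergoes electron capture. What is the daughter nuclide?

Lu-175

Electron capture: mass number changes by +0, atomic number by -1.
A: 175 = 175; Z: 72 − 1 = 71.
Z = 71 is lutetium, so the daughter is Lu-175.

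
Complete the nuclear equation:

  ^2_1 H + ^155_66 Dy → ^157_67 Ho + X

Conserve mass number: 2 + 155 = 157 + A, so A = 0.
Conserve atomic number: 1 + 66 = 67 + Z, so Z = 0.
A = 0 and Z = 0 is ^0_0 γ — a gamma ray.

gamma ray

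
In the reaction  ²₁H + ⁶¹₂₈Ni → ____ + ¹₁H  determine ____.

Conserve mass number: 2 + 61 = A + 1, so A = 62.
Conserve atomic number: 1 + 28 = Z + 1, so Z = 28.
Z = 28 is nickel, so the species is ⁶²₂₈Ni.

Ni-62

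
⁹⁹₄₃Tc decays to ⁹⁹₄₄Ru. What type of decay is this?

beta-minus decay

ΔA = 99 − 99 = 0; ΔZ = 44 − 43 = +1.
A is unchanged and Z rises by 1 — a neutron has become a proton (β⁻ decay).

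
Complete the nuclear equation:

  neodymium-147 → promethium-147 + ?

Conserve mass number: 147 = 147 + A, so A = 0.
Conserve atomic number: 60 = 61 + Z, so Z = -1.
A = 0 and Z = -1 is e⁻ — a beta-minus particle.

beta-minus particle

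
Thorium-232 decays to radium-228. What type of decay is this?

ΔA = 228 − 232 = -4; ΔZ = 88 − 90 = -2.
A drops by 4 and Z drops by 2 — the signature of alpha emission.

alpha decay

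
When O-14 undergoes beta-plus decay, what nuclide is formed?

N-14

Beta-plus decay: mass number changes by +0, atomic number by -1.
A: 14 = 14; Z: 8 − 1 = 7.
Z = 7 is nitrogen, so the daughter is N-14.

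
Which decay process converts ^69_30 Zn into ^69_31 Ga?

beta-minus decay

ΔA = 69 − 69 = 0; ΔZ = 31 − 30 = +1.
A is unchanged and Z rises by 1 — a neutron has become a proton (β⁻ decay).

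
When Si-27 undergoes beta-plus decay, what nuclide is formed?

Al-27

Beta-plus decay: mass number changes by +0, atomic number by -1.
A: 27 = 27; Z: 14 − 1 = 13.
Z = 13 is aluminium, so the daughter is Al-27.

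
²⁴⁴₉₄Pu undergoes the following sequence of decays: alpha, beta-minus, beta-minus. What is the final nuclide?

Start: (A, Z) = (244, 94).
After α: (240, 92).
After β⁻: (240, 93).
After β⁻: (240, 94).
Z = 94 is plutonium.

Pu-240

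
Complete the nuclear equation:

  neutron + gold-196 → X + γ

Conserve mass number: 1 + 196 = A + 0, so A = 197.
Conserve atomic number: 0 + 79 = Z + 0, so Z = 79.
Z = 79 is gold, so the species is gold-197.

Au-197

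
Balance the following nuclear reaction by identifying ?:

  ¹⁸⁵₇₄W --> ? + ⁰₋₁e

Conserve mass number: 185 = A + 0, so A = 185.
Conserve atomic number: 74 = Z − 1, so Z = 75.
Z = 75 is rhenium, so the species is ¹⁸⁵₇₅Re.

Re-185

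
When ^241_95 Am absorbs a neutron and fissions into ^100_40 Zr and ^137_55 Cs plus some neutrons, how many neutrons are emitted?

Conserve mass number: 242 = 100 + 137 + k, so k = 242 − 237 = 5.
Check atomic number: 95 = 40 + 55 + 0 = 95. ✓

5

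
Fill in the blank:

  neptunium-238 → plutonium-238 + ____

beta-minus particle

Conserve mass number: 238 = 238 + A, so A = 0.
Conserve atomic number: 93 = 94 + Z, so Z = -1.
A = 0 and Z = -1 is e⁻ — a beta-minus particle.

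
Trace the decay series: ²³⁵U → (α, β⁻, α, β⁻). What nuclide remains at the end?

Th-227

Start: (A, Z) = (235, 92).
After α: (231, 90).
After β⁻: (231, 91).
After α: (227, 89).
After β⁻: (227, 90).
Z = 90 is thorium.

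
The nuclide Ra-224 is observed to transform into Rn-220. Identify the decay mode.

alpha decay

ΔA = 220 − 224 = -4; ΔZ = 86 − 88 = -2.
A drops by 4 and Z drops by 2 — the signature of alpha emission.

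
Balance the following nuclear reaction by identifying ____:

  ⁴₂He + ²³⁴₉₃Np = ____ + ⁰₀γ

Conserve mass number: 4 + 234 = A + 0, so A = 238.
Conserve atomic number: 2 + 93 = Z + 0, so Z = 95.
Z = 95 is americium, so the species is ²³⁸₉₅Am.

Am-238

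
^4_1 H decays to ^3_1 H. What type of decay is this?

ΔA = 3 − 4 = -1; ΔZ = 1 − 1 = +0.
A drops by 1 with Z unchanged — a neutron was emitted.

neutron emission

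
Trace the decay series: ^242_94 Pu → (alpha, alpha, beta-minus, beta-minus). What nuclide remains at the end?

Start: (A, Z) = (242, 94).
After α: (238, 92).
After α: (234, 90).
After β⁻: (234, 91).
After β⁻: (234, 92).
Z = 92 is uranium.

U-234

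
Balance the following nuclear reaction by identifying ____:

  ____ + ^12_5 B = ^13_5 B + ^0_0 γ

Conserve mass number: A + 12 = 13 + 0, so A = 1.
Conserve atomic number: Z + 5 = 5 + 0, so Z = 0.
A = 1 and Z = 0 is ^1_0 n — a neutron.

neutron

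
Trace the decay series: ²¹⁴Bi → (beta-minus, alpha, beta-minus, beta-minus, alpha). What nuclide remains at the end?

Pb-206

Start: (A, Z) = (214, 83).
After β⁻: (214, 84).
After α: (210, 82).
After β⁻: (210, 83).
After β⁻: (210, 84).
After α: (206, 82).
Z = 82 is lead.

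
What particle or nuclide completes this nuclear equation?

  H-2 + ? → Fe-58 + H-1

Fe-57

Conserve mass number: 2 + A = 58 + 1, so A = 57.
Conserve atomic number: 1 + Z = 26 + 1, so Z = 26.
Z = 26 is iron, so the species is Fe-57.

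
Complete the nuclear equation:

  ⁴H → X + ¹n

H-3

Conserve mass number: 4 = A + 1, so A = 3.
Conserve atomic number: 1 = Z + 0, so Z = 1.
A = 3 and Z = 1 is ³H — a triton.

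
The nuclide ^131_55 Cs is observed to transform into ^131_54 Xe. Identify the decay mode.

ΔA = 131 − 131 = 0; ΔZ = 54 − 55 = -1.
A is unchanged and Z drops by 1 — a proton has become a neutron (β⁺ emission or electron capture).

beta-plus decay or electron capture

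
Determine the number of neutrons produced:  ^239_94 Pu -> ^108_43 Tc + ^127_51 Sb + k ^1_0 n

Conserve mass number: 239 = 108 + 127 + k, so k = 239 − 235 = 4.
Check atomic number: 94 = 43 + 51 + 0 = 94. ✓

4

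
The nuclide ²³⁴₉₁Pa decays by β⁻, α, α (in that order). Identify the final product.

Start: (A, Z) = (234, 91).
After β⁻: (234, 92).
After α: (230, 90).
After α: (226, 88).
Z = 88 is radium.

Ra-226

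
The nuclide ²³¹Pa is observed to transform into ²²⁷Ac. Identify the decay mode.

ΔA = 227 − 231 = -4; ΔZ = 89 − 91 = -2.
A drops by 4 and Z drops by 2 — the signature of alpha emission.

alpha decay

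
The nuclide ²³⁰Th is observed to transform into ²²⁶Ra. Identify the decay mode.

ΔA = 226 − 230 = -4; ΔZ = 88 − 90 = -2.
A drops by 4 and Z drops by 2 — the signature of alpha emission.

alpha decay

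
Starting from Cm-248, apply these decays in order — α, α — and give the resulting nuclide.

Start: (A, Z) = (248, 96).
After α: (244, 94).
After α: (240, 92).
Z = 92 is uranium.

U-240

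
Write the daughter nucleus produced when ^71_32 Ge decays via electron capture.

Electron capture: mass number changes by +0, atomic number by -1.
A: 71 = 71; Z: 32 − 1 = 31.
Z = 31 is gallium, so the daughter is ^71_31 Ga.

Ga-71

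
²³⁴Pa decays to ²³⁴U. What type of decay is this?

beta-minus decay

ΔA = 234 − 234 = 0; ΔZ = 92 − 91 = +1.
A is unchanged and Z rises by 1 — a neutron has become a proton (β⁻ decay).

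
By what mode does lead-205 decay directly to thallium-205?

beta-plus decay or electron capture

ΔA = 205 − 205 = 0; ΔZ = 81 − 82 = -1.
A is unchanged and Z drops by 1 — a proton has become a neutron (β⁺ emission or electron capture).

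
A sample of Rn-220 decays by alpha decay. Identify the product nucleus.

Po-216

Alpha decay: mass number changes by -4, atomic number by -2.
A: 220 − 4 = 216; Z: 86 − 2 = 84.
Z = 84 is polonium, so the daughter is Po-216.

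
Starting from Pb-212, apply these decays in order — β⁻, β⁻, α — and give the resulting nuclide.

Start: (A, Z) = (212, 82).
After β⁻: (212, 83).
After β⁻: (212, 84).
After α: (208, 82).
Z = 82 is lead.

Pb-208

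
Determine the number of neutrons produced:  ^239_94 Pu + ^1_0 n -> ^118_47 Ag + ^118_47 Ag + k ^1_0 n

4

Conserve mass number: 240 = 118 + 118 + k, so k = 240 − 236 = 4.
Check atomic number: 94 = 47 + 47 + 0 = 94. ✓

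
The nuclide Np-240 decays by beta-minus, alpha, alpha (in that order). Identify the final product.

Th-232

Start: (A, Z) = (240, 93).
After β⁻: (240, 94).
After α: (236, 92).
After α: (232, 90).
Z = 90 is thorium.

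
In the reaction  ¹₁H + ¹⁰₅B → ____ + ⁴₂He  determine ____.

Conserve mass number: 1 + 10 = A + 4, so A = 7.
Conserve atomic number: 1 + 5 = Z + 2, so Z = 4.
Z = 4 is beryllium, so the species is ⁷₄Be.

Be-7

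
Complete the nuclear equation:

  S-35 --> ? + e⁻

Conserve mass number: 35 = A + 0, so A = 35.
Conserve atomic number: 16 = Z − 1, so Z = 17.
Z = 17 is chlorine, so the species is Cl-35.

Cl-35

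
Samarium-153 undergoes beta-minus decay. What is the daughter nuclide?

Beta-minus decay: mass number changes by +0, atomic number by +1.
A: 153 = 153; Z: 62 + 1 = 63.
Z = 63 is europium, so the daughter is europium-153.

Eu-153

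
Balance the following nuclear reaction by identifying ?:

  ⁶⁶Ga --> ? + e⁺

Zn-66

Conserve mass number: 66 = A + 0, so A = 66.
Conserve atomic number: 31 = Z + 1, so Z = 30.
Z = 30 is zinc, so the species is ⁶⁶Zn.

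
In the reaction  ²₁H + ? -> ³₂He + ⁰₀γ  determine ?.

Conserve mass number: 2 + A = 3 + 0, so A = 1.
Conserve atomic number: 1 + Z = 2 + 0, so Z = 1.
A = 1 and Z = 1 is ¹₁H — a proton.

proton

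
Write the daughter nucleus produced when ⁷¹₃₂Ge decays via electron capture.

Electron capture: mass number changes by +0, atomic number by -1.
A: 71 = 71; Z: 32 − 1 = 31.
Z = 31 is gallium, so the daughter is ⁷¹₃₁Ga.

Ga-71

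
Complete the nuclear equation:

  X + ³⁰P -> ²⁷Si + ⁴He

Conserve mass number: A + 30 = 27 + 4, so A = 1.
Conserve atomic number: Z + 15 = 14 + 2, so Z = 1.
A = 1 and Z = 1 is ¹H — a proton.

proton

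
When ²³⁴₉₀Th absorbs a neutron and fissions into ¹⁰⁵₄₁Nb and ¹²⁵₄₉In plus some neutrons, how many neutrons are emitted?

5

Conserve mass number: 235 = 105 + 125 + k, so k = 235 − 230 = 5.
Check atomic number: 90 = 41 + 49 + 0 = 90. ✓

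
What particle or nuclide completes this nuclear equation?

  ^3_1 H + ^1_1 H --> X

He-4

Conserve mass number: 3 + 1 = A, so A = 4.
Conserve atomic number: 1 + 1 = Z, so Z = 2.
A = 4 and Z = 2 is ^4_2 He — an alpha particle.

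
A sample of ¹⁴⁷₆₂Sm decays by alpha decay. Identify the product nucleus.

Nd-143

Alpha decay: mass number changes by -4, atomic number by -2.
A: 147 − 4 = 143; Z: 62 − 2 = 60.
Z = 60 is neodymium, so the daughter is ¹⁴³₆₀Nd.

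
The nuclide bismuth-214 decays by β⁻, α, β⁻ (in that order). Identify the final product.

Bi-210

Start: (A, Z) = (214, 83).
After β⁻: (214, 84).
After α: (210, 82).
After β⁻: (210, 83).
Z = 83 is bismuth.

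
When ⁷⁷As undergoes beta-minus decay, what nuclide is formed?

Se-77

Beta-minus decay: mass number changes by +0, atomic number by +1.
A: 77 = 77; Z: 33 + 1 = 34.
Z = 34 is selenium, so the daughter is ⁷⁷Se.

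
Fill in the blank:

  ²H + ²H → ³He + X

Conserve mass number: 2 + 2 = 3 + A, so A = 1.
Conserve atomic number: 1 + 1 = 2 + Z, so Z = 0.
A = 1 and Z = 0 is ¹n — a neutron.

neutron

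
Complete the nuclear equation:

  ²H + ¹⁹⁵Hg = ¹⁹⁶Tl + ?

neutron

Conserve mass number: 2 + 195 = 196 + A, so A = 1.
Conserve atomic number: 1 + 80 = 81 + Z, so Z = 0.
A = 1 and Z = 0 is ¹n — a neutron.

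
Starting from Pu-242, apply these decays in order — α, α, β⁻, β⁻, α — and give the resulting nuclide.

Th-230

Start: (A, Z) = (242, 94).
After α: (238, 92).
After α: (234, 90).
After β⁻: (234, 91).
After β⁻: (234, 92).
After α: (230, 90).
Z = 90 is thorium.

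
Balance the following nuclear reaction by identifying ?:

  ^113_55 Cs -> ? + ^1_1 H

Xe-112

Conserve mass number: 113 = A + 1, so A = 112.
Conserve atomic number: 55 = Z + 1, so Z = 54.
Z = 54 is xenon, so the species is ^112_54 Xe.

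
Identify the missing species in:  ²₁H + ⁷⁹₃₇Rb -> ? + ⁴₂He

Kr-77

Conserve mass number: 2 + 79 = A + 4, so A = 77.
Conserve atomic number: 1 + 37 = Z + 2, so Z = 36.
Z = 36 is krypton, so the species is ⁷⁷₃₆Kr.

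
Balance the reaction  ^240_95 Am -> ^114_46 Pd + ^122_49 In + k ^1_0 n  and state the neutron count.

Conserve mass number: 240 = 114 + 122 + k, so k = 240 − 236 = 4.
Check atomic number: 95 = 46 + 49 + 0 = 95. ✓

4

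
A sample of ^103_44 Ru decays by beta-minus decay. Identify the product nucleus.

Rh-103

Beta-minus decay: mass number changes by +0, atomic number by +1.
A: 103 = 103; Z: 44 + 1 = 45.
Z = 45 is rhodium, so the daughter is ^103_45 Rh.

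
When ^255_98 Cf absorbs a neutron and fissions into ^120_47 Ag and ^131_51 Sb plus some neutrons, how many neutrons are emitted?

5

Conserve mass number: 256 = 120 + 131 + k, so k = 256 − 251 = 5.
Check atomic number: 98 = 47 + 51 + 0 = 98. ✓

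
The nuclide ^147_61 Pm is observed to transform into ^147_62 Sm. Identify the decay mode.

ΔA = 147 − 147 = 0; ΔZ = 62 − 61 = +1.
A is unchanged and Z rises by 1 — a neutron has become a proton (β⁻ decay).

beta-minus decay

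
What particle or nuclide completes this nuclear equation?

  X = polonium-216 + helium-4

Rn-220

Conserve mass number: A = 216 + 4, so A = 220.
Conserve atomic number: Z = 84 + 2, so Z = 86.
Z = 86 is radon, so the species is radon-220.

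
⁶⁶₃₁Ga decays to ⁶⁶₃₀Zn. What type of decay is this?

ΔA = 66 − 66 = 0; ΔZ = 30 − 31 = -1.
A is unchanged and Z drops by 1 — a proton has become a neutron (β⁺ emission or electron capture).

beta-plus decay or electron capture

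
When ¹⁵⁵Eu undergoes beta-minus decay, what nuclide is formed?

Gd-155

Beta-minus decay: mass number changes by +0, atomic number by +1.
A: 155 = 155; Z: 63 + 1 = 64.
Z = 64 is gadolinium, so the daughter is ¹⁵⁵Gd.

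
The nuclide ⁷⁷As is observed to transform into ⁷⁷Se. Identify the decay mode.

ΔA = 77 − 77 = 0; ΔZ = 34 − 33 = +1.
A is unchanged and Z rises by 1 — a neutron has become a proton (β⁻ decay).

beta-minus decay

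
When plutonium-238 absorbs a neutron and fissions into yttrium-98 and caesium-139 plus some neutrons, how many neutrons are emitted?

Conserve mass number: 239 = 98 + 139 + k, so k = 239 − 237 = 2.
Check atomic number: 94 = 39 + 55 + 0 = 94. ✓

2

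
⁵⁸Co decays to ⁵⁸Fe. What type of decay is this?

ΔA = 58 − 58 = 0; ΔZ = 26 − 27 = -1.
A is unchanged and Z drops by 1 — a proton has become a neutron (β⁺ emission or electron capture).

beta-plus decay or electron capture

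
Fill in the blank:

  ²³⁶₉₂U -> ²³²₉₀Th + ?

Conserve mass number: 236 = 232 + A, so A = 4.
Conserve atomic number: 92 = 90 + Z, so Z = 2.
A = 4 and Z = 2 is ⁴₂He — an alpha particle.

alpha particle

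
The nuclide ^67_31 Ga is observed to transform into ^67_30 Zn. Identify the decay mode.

beta-plus decay or electron capture

ΔA = 67 − 67 = 0; ΔZ = 30 − 31 = -1.
A is unchanged and Z drops by 1 — a proton has become a neutron (β⁺ emission or electron capture).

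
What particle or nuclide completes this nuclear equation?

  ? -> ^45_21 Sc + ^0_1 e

Conserve mass number: A = 45 + 0, so A = 45.
Conserve atomic number: Z = 21 + 1, so Z = 22.
Z = 22 is titanium, so the species is ^45_22 Ti.

Ti-45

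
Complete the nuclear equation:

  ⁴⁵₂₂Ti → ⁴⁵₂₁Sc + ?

Conserve mass number: 45 = 45 + A, so A = 0.
Conserve atomic number: 22 = 21 + Z, so Z = 1.
A = 0 and Z = 1 is ⁰₁e — a positron.

positron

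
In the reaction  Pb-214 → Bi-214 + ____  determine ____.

beta-minus particle

Conserve mass number: 214 = 214 + A, so A = 0.
Conserve atomic number: 82 = 83 + Z, so Z = -1.
A = 0 and Z = -1 is e⁻ — a beta-minus particle.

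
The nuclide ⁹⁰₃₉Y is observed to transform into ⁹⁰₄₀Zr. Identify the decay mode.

ΔA = 90 − 90 = 0; ΔZ = 40 − 39 = +1.
A is unchanged and Z rises by 1 — a neutron has become a proton (β⁻ decay).

beta-minus decay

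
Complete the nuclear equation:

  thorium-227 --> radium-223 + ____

Conserve mass number: 227 = 223 + A, so A = 4.
Conserve atomic number: 90 = 88 + Z, so Z = 2.
A = 4 and Z = 2 is helium-4 — an alpha particle.

alpha particle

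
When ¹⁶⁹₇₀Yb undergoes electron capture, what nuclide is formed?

Tm-169

Electron capture: mass number changes by +0, atomic number by -1.
A: 169 = 169; Z: 70 − 1 = 69.
Z = 69 is thulium, so the daughter is ¹⁶⁹₆₉Tm.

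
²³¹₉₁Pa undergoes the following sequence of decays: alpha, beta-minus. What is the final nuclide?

Start: (A, Z) = (231, 91).
After α: (227, 89).
After β⁻: (227, 90).
Z = 90 is thorium.

Th-227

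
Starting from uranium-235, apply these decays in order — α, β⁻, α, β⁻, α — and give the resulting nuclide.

Ra-223

Start: (A, Z) = (235, 92).
After α: (231, 90).
After β⁻: (231, 91).
After α: (227, 89).
After β⁻: (227, 90).
After α: (223, 88).
Z = 88 is radium.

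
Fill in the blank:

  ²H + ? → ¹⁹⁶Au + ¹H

Conserve mass number: 2 + A = 196 + 1, so A = 195.
Conserve atomic number: 1 + Z = 79 + 1, so Z = 79.
Z = 79 is gold, so the species is ¹⁹⁵Au.

Au-195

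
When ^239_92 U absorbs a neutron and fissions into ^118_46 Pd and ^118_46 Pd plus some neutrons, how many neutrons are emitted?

4

Conserve mass number: 240 = 118 + 118 + k, so k = 240 − 236 = 4.
Check atomic number: 92 = 46 + 46 + 0 = 92. ✓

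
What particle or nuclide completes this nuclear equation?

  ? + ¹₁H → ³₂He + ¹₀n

Conserve mass number: A + 1 = 3 + 1, so A = 3.
Conserve atomic number: Z + 1 = 2 + 0, so Z = 1.
A = 3 and Z = 1 is ³₁H — a triton.

triton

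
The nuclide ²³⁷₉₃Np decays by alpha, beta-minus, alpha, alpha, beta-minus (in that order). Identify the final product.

Ac-225

Start: (A, Z) = (237, 93).
After α: (233, 91).
After β⁻: (233, 92).
After α: (229, 90).
After α: (225, 88).
After β⁻: (225, 89).
Z = 89 is actinium.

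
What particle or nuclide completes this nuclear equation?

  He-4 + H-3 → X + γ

Li-7

Conserve mass number: 4 + 3 = A + 0, so A = 7.
Conserve atomic number: 2 + 1 = Z + 0, so Z = 3.
Z = 3 is lithium, so the species is Li-7.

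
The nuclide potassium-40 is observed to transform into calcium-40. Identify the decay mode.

beta-minus decay

ΔA = 40 − 40 = 0; ΔZ = 20 − 19 = +1.
A is unchanged and Z rises by 1 — a neutron has become a proton (β⁻ decay).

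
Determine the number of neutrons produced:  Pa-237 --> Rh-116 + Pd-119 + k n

2

Conserve mass number: 237 = 116 + 119 + k, so k = 237 − 235 = 2.
Check atomic number: 91 = 45 + 46 + 0 = 91. ✓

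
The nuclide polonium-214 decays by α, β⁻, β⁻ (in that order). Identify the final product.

Start: (A, Z) = (214, 84).
After α: (210, 82).
After β⁻: (210, 83).
After β⁻: (210, 84).
Z = 84 is polonium.

Po-210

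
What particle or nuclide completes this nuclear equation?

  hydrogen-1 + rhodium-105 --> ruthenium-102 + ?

Conserve mass number: 1 + 105 = 102 + A, so A = 4.
Conserve atomic number: 1 + 45 = 44 + Z, so Z = 2.
A = 4 and Z = 2 is helium-4 — an alpha particle.

alpha particle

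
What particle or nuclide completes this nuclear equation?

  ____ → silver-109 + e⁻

Pd-109

Conserve mass number: A = 109 + 0, so A = 109.
Conserve atomic number: Z = 47 − 1, so Z = 46.
Z = 46 is palladium, so the species is palladium-109.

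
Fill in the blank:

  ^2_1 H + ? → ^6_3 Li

Conserve mass number: 2 + A = 6, so A = 4.
Conserve atomic number: 1 + Z = 3, so Z = 2.
A = 4 and Z = 2 is ^4_2 He — an alpha particle.

alpha particle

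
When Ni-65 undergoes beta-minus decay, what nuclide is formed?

Beta-minus decay: mass number changes by +0, atomic number by +1.
A: 65 = 65; Z: 28 + 1 = 29.
Z = 29 is copper, so the daughter is Cu-65.

Cu-65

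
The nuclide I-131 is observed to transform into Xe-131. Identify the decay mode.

ΔA = 131 − 131 = 0; ΔZ = 54 − 53 = +1.
A is unchanged and Z rises by 1 — a neutron has become a proton (β⁻ decay).

beta-minus decay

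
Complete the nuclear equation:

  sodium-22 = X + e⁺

Ne-22

Conserve mass number: 22 = A + 0, so A = 22.
Conserve atomic number: 11 = Z + 1, so Z = 10.
Z = 10 is neon, so the species is neon-22.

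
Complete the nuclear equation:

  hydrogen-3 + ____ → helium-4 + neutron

deuteron

Conserve mass number: 3 + A = 4 + 1, so A = 2.
Conserve atomic number: 1 + Z = 2 + 0, so Z = 1.
A = 2 and Z = 1 is hydrogen-2 — a deuteron.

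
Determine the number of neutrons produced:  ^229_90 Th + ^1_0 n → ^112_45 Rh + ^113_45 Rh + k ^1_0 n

5

Conserve mass number: 230 = 112 + 113 + k, so k = 230 − 225 = 5.
Check atomic number: 90 = 45 + 45 + 0 = 90. ✓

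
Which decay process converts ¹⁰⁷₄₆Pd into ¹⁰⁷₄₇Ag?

ΔA = 107 − 107 = 0; ΔZ = 47 − 46 = +1.
A is unchanged and Z rises by 1 — a neutron has become a proton (β⁻ decay).

beta-minus decay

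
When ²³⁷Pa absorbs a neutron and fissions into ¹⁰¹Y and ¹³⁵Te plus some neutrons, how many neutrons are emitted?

Conserve mass number: 238 = 101 + 135 + k, so k = 238 − 236 = 2.
Check atomic number: 91 = 39 + 52 + 0 = 91. ✓

2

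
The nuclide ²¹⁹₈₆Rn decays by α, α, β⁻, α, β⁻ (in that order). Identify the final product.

Pb-207

Start: (A, Z) = (219, 86).
After α: (215, 84).
After α: (211, 82).
After β⁻: (211, 83).
After α: (207, 81).
After β⁻: (207, 82).
Z = 82 is lead.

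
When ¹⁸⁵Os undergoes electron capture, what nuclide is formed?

Electron capture: mass number changes by +0, atomic number by -1.
A: 185 = 185; Z: 76 − 1 = 75.
Z = 75 is rhenium, so the daughter is ¹⁸⁵Re.

Re-185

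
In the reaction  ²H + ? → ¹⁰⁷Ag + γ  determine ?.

Pd-105

Conserve mass number: 2 + A = 107 + 0, so A = 105.
Conserve atomic number: 1 + Z = 47 + 0, so Z = 46.
Z = 46 is palladium, so the species is ¹⁰⁵Pd.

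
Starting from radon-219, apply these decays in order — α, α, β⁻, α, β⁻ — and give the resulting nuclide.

Start: (A, Z) = (219, 86).
After α: (215, 84).
After α: (211, 82).
After β⁻: (211, 83).
After α: (207, 81).
After β⁻: (207, 82).
Z = 82 is lead.

Pb-207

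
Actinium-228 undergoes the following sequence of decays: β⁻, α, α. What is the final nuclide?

Rn-220

Start: (A, Z) = (228, 89).
After β⁻: (228, 90).
After α: (224, 88).
After α: (220, 86).
Z = 86 is radon.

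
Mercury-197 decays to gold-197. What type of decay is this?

ΔA = 197 − 197 = 0; ΔZ = 79 − 80 = -1.
A is unchanged and Z drops by 1 — a proton has become a neutron (β⁺ emission or electron capture).

beta-plus decay or electron capture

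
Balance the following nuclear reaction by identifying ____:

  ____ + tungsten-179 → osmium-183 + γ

Conserve mass number: A + 179 = 183 + 0, so A = 4.
Conserve atomic number: Z + 74 = 76 + 0, so Z = 2.
A = 4 and Z = 2 is helium-4 — an alpha particle.

alpha particle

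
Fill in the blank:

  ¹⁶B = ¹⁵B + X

Conserve mass number: 16 = 15 + A, so A = 1.
Conserve atomic number: 5 = 5 + Z, so Z = 0.
A = 1 and Z = 0 is ¹n — a neutron.

neutron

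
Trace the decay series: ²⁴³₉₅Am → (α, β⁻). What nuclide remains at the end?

Pu-239

Start: (A, Z) = (243, 95).
After α: (239, 93).
After β⁻: (239, 94).
Z = 94 is plutonium.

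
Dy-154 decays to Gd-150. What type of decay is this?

alpha decay

ΔA = 150 − 154 = -4; ΔZ = 64 − 66 = -2.
A drops by 4 and Z drops by 2 — the signature of alpha emission.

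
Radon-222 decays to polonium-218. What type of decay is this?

alpha decay

ΔA = 218 − 222 = -4; ΔZ = 84 − 86 = -2.
A drops by 4 and Z drops by 2 — the signature of alpha emission.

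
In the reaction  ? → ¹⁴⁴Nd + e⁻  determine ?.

Pr-144

Conserve mass number: A = 144 + 0, so A = 144.
Conserve atomic number: Z = 60 − 1, so Z = 59.
Z = 59 is praseodymium, so the species is ¹⁴⁴Pr.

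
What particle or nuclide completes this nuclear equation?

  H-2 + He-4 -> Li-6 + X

Conserve mass number: 2 + 4 = 6 + A, so A = 0.
Conserve atomic number: 1 + 2 = 3 + Z, so Z = 0.
A = 0 and Z = 0 is γ — a gamma ray.

gamma ray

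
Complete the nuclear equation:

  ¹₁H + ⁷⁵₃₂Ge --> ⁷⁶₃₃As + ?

Conserve mass number: 1 + 75 = 76 + A, so A = 0.
Conserve atomic number: 1 + 32 = 33 + Z, so Z = 0.
A = 0 and Z = 0 is ⁰₀γ — a gamma ray.

gamma ray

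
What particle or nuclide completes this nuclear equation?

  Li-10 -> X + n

Conserve mass number: 10 = A + 1, so A = 9.
Conserve atomic number: 3 = Z + 0, so Z = 3.
Z = 3 is lithium, so the species is Li-9.

Li-9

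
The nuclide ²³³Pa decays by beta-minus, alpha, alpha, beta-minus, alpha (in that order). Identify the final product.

Start: (A, Z) = (233, 91).
After β⁻: (233, 92).
After α: (229, 90).
After α: (225, 88).
After β⁻: (225, 89).
After α: (221, 87).
Z = 87 is francium.

Fr-221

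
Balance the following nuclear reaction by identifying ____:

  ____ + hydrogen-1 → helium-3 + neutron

Conserve mass number: A + 1 = 3 + 1, so A = 3.
Conserve atomic number: Z + 1 = 2 + 0, so Z = 1.
A = 3 and Z = 1 is hydrogen-3 — a triton.

triton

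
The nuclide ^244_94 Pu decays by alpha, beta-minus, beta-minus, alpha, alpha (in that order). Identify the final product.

Th-232

Start: (A, Z) = (244, 94).
After α: (240, 92).
After β⁻: (240, 93).
After β⁻: (240, 94).
After α: (236, 92).
After α: (232, 90).
Z = 90 is thorium.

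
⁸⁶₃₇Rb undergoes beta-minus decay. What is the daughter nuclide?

Sr-86

Beta-minus decay: mass number changes by +0, atomic number by +1.
A: 86 = 86; Z: 37 + 1 = 38.
Z = 38 is strontium, so the daughter is ⁸⁶₃₈Sr.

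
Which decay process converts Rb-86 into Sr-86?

beta-minus decay

ΔA = 86 − 86 = 0; ΔZ = 38 − 37 = +1.
A is unchanged and Z rises by 1 — a neutron has become a proton (β⁻ decay).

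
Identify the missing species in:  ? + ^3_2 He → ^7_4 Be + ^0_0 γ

Conserve mass number: A + 3 = 7 + 0, so A = 4.
Conserve atomic number: Z + 2 = 4 + 0, so Z = 2.
A = 4 and Z = 2 is ^4_2 He — an alpha particle.

alpha particle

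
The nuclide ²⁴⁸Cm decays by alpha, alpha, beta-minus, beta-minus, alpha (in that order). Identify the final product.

U-236

Start: (A, Z) = (248, 96).
After α: (244, 94).
After α: (240, 92).
After β⁻: (240, 93).
After β⁻: (240, 94).
After α: (236, 92).
Z = 92 is uranium.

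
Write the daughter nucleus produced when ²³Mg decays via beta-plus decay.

Beta-plus decay: mass number changes by +0, atomic number by -1.
A: 23 = 23; Z: 12 − 1 = 11.
Z = 11 is sodium, so the daughter is ²³Na.

Na-23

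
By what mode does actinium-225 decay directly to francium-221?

alpha decay

ΔA = 221 − 225 = -4; ΔZ = 87 − 89 = -2.
A drops by 4 and Z drops by 2 — the signature of alpha emission.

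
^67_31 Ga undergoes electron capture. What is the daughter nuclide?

Zn-67

Electron capture: mass number changes by +0, atomic number by -1.
A: 67 = 67; Z: 31 − 1 = 30.
Z = 30 is zinc, so the daughter is ^67_30 Zn.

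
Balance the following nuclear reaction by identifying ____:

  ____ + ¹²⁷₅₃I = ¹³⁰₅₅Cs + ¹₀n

Conserve mass number: A + 127 = 130 + 1, so A = 4.
Conserve atomic number: Z + 53 = 55 + 0, so Z = 2.
A = 4 and Z = 2 is ⁴₂He — an alpha particle.

alpha particle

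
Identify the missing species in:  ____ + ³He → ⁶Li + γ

triton

Conserve mass number: A + 3 = 6 + 0, so A = 3.
Conserve atomic number: Z + 2 = 3 + 0, so Z = 1.
A = 3 and Z = 1 is ³H — a triton.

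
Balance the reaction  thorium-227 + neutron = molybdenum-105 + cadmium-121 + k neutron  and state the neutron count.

Conserve mass number: 228 = 105 + 121 + k, so k = 228 − 226 = 2.
Check atomic number: 90 = 42 + 48 + 0 = 90. ✓

2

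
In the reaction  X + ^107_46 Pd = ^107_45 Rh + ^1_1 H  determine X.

Conserve mass number: A + 107 = 107 + 1, so A = 1.
Conserve atomic number: Z + 46 = 45 + 1, so Z = 0.
A = 1 and Z = 0 is ^1_0 n — a neutron.

neutron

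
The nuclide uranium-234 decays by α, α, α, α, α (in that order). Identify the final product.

Start: (A, Z) = (234, 92).
After α: (230, 90).
After α: (226, 88).
After α: (222, 86).
After α: (218, 84).
After α: (214, 82).
Z = 82 is lead.

Pb-214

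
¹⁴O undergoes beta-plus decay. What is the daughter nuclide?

N-14

Beta-plus decay: mass number changes by +0, atomic number by -1.
A: 14 = 14; Z: 8 − 1 = 7.
Z = 7 is nitrogen, so the daughter is ¹⁴N.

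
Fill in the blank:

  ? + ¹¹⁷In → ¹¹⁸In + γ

Conserve mass number: A + 117 = 118 + 0, so A = 1.
Conserve atomic number: Z + 49 = 49 + 0, so Z = 0.
A = 1 and Z = 0 is ¹n — a neutron.

neutron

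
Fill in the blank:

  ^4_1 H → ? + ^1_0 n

Conserve mass number: 4 = A + 1, so A = 3.
Conserve atomic number: 1 = Z + 0, so Z = 1.
A = 3 and Z = 1 is ^3_1 H — a triton.

H-3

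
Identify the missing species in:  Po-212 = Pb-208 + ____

alpha particle

Conserve mass number: 212 = 208 + A, so A = 4.
Conserve atomic number: 84 = 82 + Z, so Z = 2.
A = 4 and Z = 2 is He-4 — an alpha particle.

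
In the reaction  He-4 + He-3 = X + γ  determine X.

Be-7

Conserve mass number: 4 + 3 = A + 0, so A = 7.
Conserve atomic number: 2 + 2 = Z + 0, so Z = 4.
Z = 4 is beryllium, so the species is Be-7.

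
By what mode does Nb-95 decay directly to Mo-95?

beta-minus decay

ΔA = 95 − 95 = 0; ΔZ = 42 − 41 = +1.
A is unchanged and Z rises by 1 — a neutron has become a proton (β⁻ decay).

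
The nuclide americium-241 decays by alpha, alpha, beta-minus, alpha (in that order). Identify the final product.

Th-229

Start: (A, Z) = (241, 95).
After α: (237, 93).
After α: (233, 91).
After β⁻: (233, 92).
After α: (229, 90).
Z = 90 is thorium.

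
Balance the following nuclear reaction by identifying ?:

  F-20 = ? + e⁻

Conserve mass number: 20 = A + 0, so A = 20.
Conserve atomic number: 9 = Z − 1, so Z = 10.
Z = 10 is neon, so the species is Ne-20.

Ne-20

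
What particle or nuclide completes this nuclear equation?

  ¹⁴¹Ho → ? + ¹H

Dy-140

Conserve mass number: 141 = A + 1, so A = 140.
Conserve atomic number: 67 = Z + 1, so Z = 66.
Z = 66 is dysprosium, so the species is ¹⁴⁰Dy.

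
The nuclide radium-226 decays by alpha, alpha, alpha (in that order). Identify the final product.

Pb-214

Start: (A, Z) = (226, 88).
After α: (222, 86).
After α: (218, 84).
After α: (214, 82).
Z = 82 is lead.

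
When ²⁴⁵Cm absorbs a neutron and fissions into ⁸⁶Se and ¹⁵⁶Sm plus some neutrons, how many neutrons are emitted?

Conserve mass number: 246 = 86 + 156 + k, so k = 246 − 242 = 4.
Check atomic number: 96 = 34 + 62 + 0 = 96. ✓

4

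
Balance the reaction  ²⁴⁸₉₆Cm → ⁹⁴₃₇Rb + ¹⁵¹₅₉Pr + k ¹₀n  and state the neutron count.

Conserve mass number: 248 = 94 + 151 + k, so k = 248 − 245 = 3.
Check atomic number: 96 = 37 + 59 + 0 = 96. ✓

3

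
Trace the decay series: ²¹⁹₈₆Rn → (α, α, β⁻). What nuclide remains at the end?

Bi-211

Start: (A, Z) = (219, 86).
After α: (215, 84).
After α: (211, 82).
After β⁻: (211, 83).
Z = 83 is bismuth.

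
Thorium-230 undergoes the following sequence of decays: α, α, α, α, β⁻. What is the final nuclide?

Bi-214

Start: (A, Z) = (230, 90).
After α: (226, 88).
After α: (222, 86).
After α: (218, 84).
After α: (214, 82).
After β⁻: (214, 83).
Z = 83 is bismuth.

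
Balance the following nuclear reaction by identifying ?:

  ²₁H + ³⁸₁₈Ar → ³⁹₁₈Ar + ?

proton

Conserve mass number: 2 + 38 = 39 + A, so A = 1.
Conserve atomic number: 1 + 18 = 18 + Z, so Z = 1.
A = 1 and Z = 1 is ¹₁H — a proton.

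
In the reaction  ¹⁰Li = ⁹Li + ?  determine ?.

neutron

Conserve mass number: 10 = 9 + A, so A = 1.
Conserve atomic number: 3 = 3 + Z, so Z = 0.
A = 1 and Z = 0 is ¹n — a neutron.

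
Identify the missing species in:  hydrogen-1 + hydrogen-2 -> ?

He-3

Conserve mass number: 1 + 2 = A, so A = 3.
Conserve atomic number: 1 + 1 = Z, so Z = 2.
Z = 2 is helium, so the species is helium-3.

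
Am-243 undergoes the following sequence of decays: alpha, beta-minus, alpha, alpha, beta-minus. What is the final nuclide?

Pa-231

Start: (A, Z) = (243, 95).
After α: (239, 93).
After β⁻: (239, 94).
After α: (235, 92).
After α: (231, 90).
After β⁻: (231, 91).
Z = 91 is protactinium.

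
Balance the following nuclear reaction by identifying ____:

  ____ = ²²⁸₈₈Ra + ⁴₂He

Conserve mass number: A = 228 + 4, so A = 232.
Conserve atomic number: Z = 88 + 2, so Z = 90.
Z = 90 is thorium, so the species is ²³²₉₀Th.

Th-232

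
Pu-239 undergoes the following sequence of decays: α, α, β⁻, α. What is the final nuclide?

Ac-227

Start: (A, Z) = (239, 94).
After α: (235, 92).
After α: (231, 90).
After β⁻: (231, 91).
After α: (227, 89).
Z = 89 is actinium.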